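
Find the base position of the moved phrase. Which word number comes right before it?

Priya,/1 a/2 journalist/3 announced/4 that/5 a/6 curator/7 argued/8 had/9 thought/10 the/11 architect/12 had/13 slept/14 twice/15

8

The displaced element is "Priya" (word 1).
It is linked across 2 clause boundaries (that → Ø).
It functions as the subject of "thought", so the gap sits immediately after word 8 ("argued").
Base order: A journalist announced that a curator argued Priya had thought the architect had slept twice.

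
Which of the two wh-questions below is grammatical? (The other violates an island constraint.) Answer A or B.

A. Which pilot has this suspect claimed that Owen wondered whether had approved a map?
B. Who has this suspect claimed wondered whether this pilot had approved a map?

In A, the wh-phrase is extracted from inside a wh-island (introduced by "whether"), which blocks movement.
In B, the extraction path crosses only that-complement boundaries, which are transparent.
So B is grammatical.

B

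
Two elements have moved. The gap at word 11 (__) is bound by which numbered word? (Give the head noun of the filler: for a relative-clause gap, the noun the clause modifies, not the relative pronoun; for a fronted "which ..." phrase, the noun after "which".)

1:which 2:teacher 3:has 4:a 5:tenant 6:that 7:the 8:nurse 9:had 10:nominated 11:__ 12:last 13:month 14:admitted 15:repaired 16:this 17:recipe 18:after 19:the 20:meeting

The marked gap is inside the relative clause, the direct object of "nominated".
Its filler is the head noun "tenant" (via "that"), at word 5.
(The other dependency links word 2 to a gap after word 14.)

5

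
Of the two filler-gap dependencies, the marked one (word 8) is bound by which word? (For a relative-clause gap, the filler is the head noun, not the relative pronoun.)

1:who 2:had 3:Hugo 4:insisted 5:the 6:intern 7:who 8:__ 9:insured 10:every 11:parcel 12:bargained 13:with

6

The marked gap is inside the relative clause, the subject of "insured".
Its filler is the head noun "intern" (via "who"), at word 6.
(The other dependency links word 1 to a gap after word 13.)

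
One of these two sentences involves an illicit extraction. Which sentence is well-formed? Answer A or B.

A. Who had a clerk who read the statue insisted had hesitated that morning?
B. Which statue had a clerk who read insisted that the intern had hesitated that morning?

In B, the wh-phrase is extracted from inside a complex-NP island (relative clause) (introduced by "who"), which blocks movement.
In A, the extraction path crosses only that-complement boundaries, which are transparent.
So A is grammatical.

A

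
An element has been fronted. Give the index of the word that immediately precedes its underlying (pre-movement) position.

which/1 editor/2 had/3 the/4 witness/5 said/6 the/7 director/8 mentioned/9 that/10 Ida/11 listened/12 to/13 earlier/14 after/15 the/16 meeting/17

The displaced element is "which editor" (word 2).
It is linked across 2 clause boundaries (Ø → that).
It functions as the object of the preposition "to" of "listened", so the gap sits immediately after word 13 ("to").
Base order: The witness had said the director mentioned that Ida listened to which editor earlier after the meeting.

13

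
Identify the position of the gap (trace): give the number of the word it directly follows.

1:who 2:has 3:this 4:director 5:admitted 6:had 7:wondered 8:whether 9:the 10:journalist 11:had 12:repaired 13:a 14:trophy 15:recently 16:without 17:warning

5

The displaced element is "who" (word 1).
It is linked across 1 clause boundary (Ø).
It functions as the subject of "wondered", so the gap sits immediately after word 5 ("admitted").
Base order: This director has admitted that who had wondered whether the journalist had repaired a trophy recently without warning.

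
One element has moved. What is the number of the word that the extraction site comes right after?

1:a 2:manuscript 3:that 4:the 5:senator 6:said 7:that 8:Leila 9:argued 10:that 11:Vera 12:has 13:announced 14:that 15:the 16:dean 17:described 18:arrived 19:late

17

The displaced element is "a manuscript" (word 2).
It is linked across 3 clause boundaries (that → that → that).
It functions as the direct object of "described", so the gap sits immediately after word 17 ("described").
Base order: The senator said that Leila argued that Vera has announced that the dean described a manuscript.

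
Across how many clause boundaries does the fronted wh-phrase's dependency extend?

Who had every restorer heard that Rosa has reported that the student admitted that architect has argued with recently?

"who" is extracted from the PP object of "argued".
Boundaries crossed, outermost first: [that], [that], [Ø] — 3 in total.

3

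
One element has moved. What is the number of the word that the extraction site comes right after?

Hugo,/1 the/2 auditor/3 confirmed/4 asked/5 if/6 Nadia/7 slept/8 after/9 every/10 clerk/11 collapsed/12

4

The displaced element is "Hugo" (word 1).
It is linked across 1 clause boundary (Ø).
It functions as the subject of "asked", so the gap sits immediately after word 4 ("confirmed").
Base order: The auditor confirmed that Hugo asked if Nadia slept after every clerk collapsed.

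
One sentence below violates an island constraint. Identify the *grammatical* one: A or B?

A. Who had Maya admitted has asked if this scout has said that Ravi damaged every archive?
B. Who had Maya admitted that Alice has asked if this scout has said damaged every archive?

A

In B, the wh-phrase is extracted from inside a wh-island (introduced by "if"), which blocks movement.
In A, the extraction path crosses only that-complement boundaries, which are transparent.
So A is grammatical.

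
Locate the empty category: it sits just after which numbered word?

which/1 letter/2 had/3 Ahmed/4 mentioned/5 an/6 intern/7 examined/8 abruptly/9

The displaced element is "which letter" (word 2).
It is linked across 1 clause boundary (Ø).
It functions as the direct object of "examined", so the gap sits immediately after word 8 ("examined").
Base order: Ahmed had mentioned an intern examined which letter abruptly.

8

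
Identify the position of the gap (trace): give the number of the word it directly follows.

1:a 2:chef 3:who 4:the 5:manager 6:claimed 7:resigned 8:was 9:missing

6

The displaced element is "a chef" (word 2).
It is linked across 1 clause boundary (Ø).
It functions as the subject of "resigned", so the gap sits immediately after word 6 ("claimed").
Base order: The manager claimed that a chef resigned.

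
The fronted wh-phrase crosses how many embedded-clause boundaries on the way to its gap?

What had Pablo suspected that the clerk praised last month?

1

"what" is extracted from the object of "praised".
Boundaries crossed, outermost first: [that] — 1 in total.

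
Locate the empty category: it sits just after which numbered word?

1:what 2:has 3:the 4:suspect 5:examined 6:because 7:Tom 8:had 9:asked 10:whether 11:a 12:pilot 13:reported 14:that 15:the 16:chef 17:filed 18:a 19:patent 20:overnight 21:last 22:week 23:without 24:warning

The displaced element is "what" (word 1).
It functions as the direct object of "examined", so the gap sits immediately after word 5 ("examined").
Base order: The suspect has examined what because Tom had asked whether a pilot reported that the chef filed a patent overnight last week without warning.

5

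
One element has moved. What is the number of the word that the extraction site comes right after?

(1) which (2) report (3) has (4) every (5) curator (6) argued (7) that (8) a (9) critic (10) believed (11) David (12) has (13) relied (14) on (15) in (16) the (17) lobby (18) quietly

The displaced element is "which report" (word 2).
It is linked across 2 clause boundaries (that → Ø).
It functions as the object of the preposition "on" of "relied", so the gap sits immediately after word 14 ("on").
Base order: Every curator has argued that a critic believed David has relied on which report in the lobby quietly.

14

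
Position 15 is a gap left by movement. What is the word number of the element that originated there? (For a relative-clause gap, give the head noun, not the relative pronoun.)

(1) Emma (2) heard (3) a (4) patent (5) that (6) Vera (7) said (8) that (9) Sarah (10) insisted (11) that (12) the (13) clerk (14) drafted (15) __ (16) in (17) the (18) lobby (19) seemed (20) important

The gap at 15 is the object of "drafted", inside a relative clause.
The relative pronoun is "that" (word 5); it is bound by the head noun immediately before it.
Its filler is the head noun "patent", at word 4.

4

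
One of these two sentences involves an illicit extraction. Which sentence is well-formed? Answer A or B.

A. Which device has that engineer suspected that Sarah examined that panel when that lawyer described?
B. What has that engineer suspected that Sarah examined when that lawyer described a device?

B

In A, the wh-phrase is extracted from inside an adjunct island (introduced by "when"), which blocks movement.
In B, the extraction path crosses only that-complement boundaries, which are transparent.
So B is grammatical.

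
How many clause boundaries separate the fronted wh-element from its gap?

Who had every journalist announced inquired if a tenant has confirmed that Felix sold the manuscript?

1

"who" is extracted from the subject of "inquired".
Boundaries crossed, outermost first: [Ø] — 1 in total.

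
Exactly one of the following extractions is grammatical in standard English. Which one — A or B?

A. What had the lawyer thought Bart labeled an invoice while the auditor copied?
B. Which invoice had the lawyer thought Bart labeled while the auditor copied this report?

In A, the wh-phrase is extracted from inside an adjunct island (introduced by "while"), which blocks movement.
In B, the extraction path crosses only that-complement boundaries, which are transparent.
So B is grammatical.

B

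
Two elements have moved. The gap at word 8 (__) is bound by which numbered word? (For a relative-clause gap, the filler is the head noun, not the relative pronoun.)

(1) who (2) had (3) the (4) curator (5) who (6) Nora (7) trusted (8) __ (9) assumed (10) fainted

The marked gap is inside the relative clause, the direct object of "trusted".
Its filler is the head noun "curator" (via "who"), at word 4.
(The other dependency links word 1 to a gap after word 9.)

4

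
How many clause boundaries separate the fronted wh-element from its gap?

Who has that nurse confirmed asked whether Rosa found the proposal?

"who" is extracted from the subject of "asked".
Boundaries crossed, outermost first: [Ø] — 1 in total.

1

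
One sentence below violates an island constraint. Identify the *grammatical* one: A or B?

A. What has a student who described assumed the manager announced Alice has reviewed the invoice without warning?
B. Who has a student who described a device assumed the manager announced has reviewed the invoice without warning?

B

In A, the wh-phrase is extracted from inside a complex-NP island (relative clause) (introduced by "who"), which blocks movement.
In B, the extraction path crosses only that-complement boundaries, which are transparent.
So B is grammatical.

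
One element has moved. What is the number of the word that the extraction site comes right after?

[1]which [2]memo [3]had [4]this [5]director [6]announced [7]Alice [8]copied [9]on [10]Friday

8

The displaced element is "which memo" (word 2).
It is linked across 1 clause boundary (Ø).
It functions as the direct object of "copied", so the gap sits immediately after word 8 ("copied").
Base order: This director had announced Alice copied which memo on Friday.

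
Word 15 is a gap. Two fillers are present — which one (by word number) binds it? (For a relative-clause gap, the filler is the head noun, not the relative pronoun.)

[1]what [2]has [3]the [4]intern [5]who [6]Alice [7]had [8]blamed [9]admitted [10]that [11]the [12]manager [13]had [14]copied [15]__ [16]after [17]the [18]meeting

The marked gap is the direct object of "copied".
Its filler is the fronted wh-phrase "what", at word 1.
(The other dependency links word 4 to a gap after word 8.)

1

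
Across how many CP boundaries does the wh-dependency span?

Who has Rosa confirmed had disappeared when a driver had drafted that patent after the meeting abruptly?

1

"who" is extracted from the subject of "disappeared".
Boundaries crossed, outermost first: [Ø] — 1 in total.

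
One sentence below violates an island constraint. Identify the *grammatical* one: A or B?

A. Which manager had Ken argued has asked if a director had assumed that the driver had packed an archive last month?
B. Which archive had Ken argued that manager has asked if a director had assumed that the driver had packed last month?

In B, the wh-phrase is extracted from inside a wh-island (introduced by "if"), which blocks movement.
In A, the extraction path crosses only that-complement boundaries, which are transparent.
So A is grammatical.

A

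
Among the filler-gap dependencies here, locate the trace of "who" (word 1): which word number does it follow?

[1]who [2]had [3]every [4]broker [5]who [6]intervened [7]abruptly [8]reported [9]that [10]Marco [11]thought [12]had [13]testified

The displaced element is "who" (word 1).
It is linked across 2 clause boundaries (that → Ø).
It functions as the subject of "testified", so the gap sits immediately after word 11 ("thought").
Base order: Every broker who intervened abruptly had reported that Marco thought that who had testified.

11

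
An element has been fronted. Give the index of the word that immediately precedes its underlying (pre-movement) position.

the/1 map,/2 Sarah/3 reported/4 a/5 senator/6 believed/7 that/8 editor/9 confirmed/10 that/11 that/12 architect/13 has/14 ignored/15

The displaced element is "the map" (word 2).
It is linked across 3 clause boundaries (Ø → Ø → that).
It functions as the direct object of "ignored", so the gap sits immediately after word 15 ("ignored").
Base order: Sarah reported a senator believed that editor confirmed that that architect has ignored the map.

15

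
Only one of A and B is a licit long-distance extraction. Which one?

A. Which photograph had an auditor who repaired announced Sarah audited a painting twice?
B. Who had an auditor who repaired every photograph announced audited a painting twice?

In A, the wh-phrase is extracted from inside a complex-NP island (relative clause) (introduced by "who"), which blocks movement.
In B, the extraction path crosses only that-complement boundaries, which are transparent.
So B is grammatical.

B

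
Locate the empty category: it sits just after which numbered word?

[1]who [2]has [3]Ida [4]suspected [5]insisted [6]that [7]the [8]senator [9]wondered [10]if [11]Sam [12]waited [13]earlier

The displaced element is "who" (word 1).
It is linked across 1 clause boundary (Ø).
It functions as the subject of "insisted", so the gap sits immediately after word 4 ("suspected").
Base order: Ida has suspected that who insisted that the senator wondered if Sam waited earlier.

4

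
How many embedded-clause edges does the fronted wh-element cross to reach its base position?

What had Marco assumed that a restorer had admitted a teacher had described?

"what" is extracted from the object of "described".
Boundaries crossed, outermost first: [that], [Ø] — 2 in total.

2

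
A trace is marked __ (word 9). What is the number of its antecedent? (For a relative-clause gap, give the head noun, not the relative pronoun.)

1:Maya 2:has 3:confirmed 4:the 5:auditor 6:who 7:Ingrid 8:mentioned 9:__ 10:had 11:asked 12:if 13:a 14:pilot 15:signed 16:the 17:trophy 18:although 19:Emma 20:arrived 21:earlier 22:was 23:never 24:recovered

The gap at 9 is the subject of "asked", inside a relative clause.
The relative pronoun is "who" (word 6); it is bound by the head noun immediately before it.
Its filler is the head noun "auditor", at word 5.

5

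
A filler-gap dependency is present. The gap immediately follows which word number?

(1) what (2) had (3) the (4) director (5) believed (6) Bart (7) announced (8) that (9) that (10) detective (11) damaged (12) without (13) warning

11

The displaced element is "what" (word 1).
It is linked across 2 clause boundaries (Ø → that).
It functions as the direct object of "damaged", so the gap sits immediately after word 11 ("damaged").
Base order: The director had believed Bart announced that that detective damaged what without warning.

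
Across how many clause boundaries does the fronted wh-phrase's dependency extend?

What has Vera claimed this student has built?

1

"what" is extracted from the object of "built".
Boundaries crossed, outermost first: [Ø] — 1 in total.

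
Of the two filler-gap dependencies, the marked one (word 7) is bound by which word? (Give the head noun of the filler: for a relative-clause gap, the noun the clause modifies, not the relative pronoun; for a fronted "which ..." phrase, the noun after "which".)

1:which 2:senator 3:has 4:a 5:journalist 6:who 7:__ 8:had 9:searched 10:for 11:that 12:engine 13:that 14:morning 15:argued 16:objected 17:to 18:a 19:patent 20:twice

5

The marked gap is inside the relative clause, the subject of "searched".
Its filler is the head noun "journalist" (via "who"), at word 5.
(The other dependency links word 2 to a gap after word 15.)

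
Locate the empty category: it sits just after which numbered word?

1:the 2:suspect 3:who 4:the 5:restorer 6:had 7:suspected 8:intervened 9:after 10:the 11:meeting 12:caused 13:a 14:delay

7

The displaced element is "the suspect" (word 2).
It is linked across 1 clause boundary (Ø).
It functions as the subject of "intervened", so the gap sits immediately after word 7 ("suspected").
Base order: The restorer had suspected that the suspect intervened after the meeting.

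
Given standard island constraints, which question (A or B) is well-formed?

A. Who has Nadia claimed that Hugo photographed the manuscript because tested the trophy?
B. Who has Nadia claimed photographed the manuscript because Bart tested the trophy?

B

In A, the wh-phrase is extracted from inside an adjunct island (introduced by "because"), which blocks movement.
In B, the extraction path crosses only that-complement boundaries, which are transparent.
So B is grammatical.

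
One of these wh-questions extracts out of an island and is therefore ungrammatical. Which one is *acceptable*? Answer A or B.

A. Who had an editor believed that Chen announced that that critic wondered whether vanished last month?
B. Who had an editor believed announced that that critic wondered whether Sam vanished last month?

B

In A, the wh-phrase is extracted from inside a wh-island (introduced by "whether"), which blocks movement.
In B, the extraction path crosses only that-complement boundaries, which are transparent.
So B is grammatical.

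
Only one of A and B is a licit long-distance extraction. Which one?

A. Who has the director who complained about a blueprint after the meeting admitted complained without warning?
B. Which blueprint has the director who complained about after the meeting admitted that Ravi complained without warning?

In B, the wh-phrase is extracted from inside a complex-NP island (relative clause) (introduced by "who"), which blocks movement.
In A, the extraction path crosses only that-complement boundaries, which are transparent.
So A is grammatical.

A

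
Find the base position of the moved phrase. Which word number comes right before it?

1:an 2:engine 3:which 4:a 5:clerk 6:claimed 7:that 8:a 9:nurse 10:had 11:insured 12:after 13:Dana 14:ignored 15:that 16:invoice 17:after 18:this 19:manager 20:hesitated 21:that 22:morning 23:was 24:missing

11

The displaced element is "an engine" (word 2).
It is linked across 1 clause boundary (that).
It functions as the direct object of "insured", so the gap sits immediately after word 11 ("insured").
Base order: A clerk claimed that a nurse had insured an engine after Dana ignored that invoice after this manager hesitated that morning.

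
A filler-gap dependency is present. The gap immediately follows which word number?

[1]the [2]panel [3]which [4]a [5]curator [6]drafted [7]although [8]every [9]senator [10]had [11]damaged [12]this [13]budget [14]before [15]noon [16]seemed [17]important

6

The displaced element is "the panel" (word 2).
It functions as the direct object of "drafted", so the gap sits immediately after word 6 ("drafted").
Base order: A curator drafted the panel although every senator had damaged this budget before noon.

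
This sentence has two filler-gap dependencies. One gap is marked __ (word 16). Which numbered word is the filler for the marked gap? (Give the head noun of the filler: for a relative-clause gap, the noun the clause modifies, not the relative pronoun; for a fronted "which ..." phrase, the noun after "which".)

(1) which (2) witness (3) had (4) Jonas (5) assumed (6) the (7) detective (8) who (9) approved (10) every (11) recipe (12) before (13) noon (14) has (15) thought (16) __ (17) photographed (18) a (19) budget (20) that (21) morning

2

The marked gap is the subject of "photographed".
Its filler is the fronted wh-phrase "which witness", at word 2.
(The other dependency links word 7 to a gap after word 8.)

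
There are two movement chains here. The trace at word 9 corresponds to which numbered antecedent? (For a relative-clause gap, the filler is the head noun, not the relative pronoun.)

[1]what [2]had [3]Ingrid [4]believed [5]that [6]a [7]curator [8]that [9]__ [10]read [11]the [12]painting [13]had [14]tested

The marked gap is inside the relative clause, the subject of "read".
Its filler is the head noun "curator" (via "that"), at word 7.
(The other dependency links word 1 to a gap after word 14.)

7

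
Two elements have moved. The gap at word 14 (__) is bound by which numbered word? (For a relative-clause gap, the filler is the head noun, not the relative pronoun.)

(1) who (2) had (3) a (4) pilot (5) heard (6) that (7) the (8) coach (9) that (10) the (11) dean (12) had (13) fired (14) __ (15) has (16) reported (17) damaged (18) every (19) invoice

8

The marked gap is inside the relative clause, the direct object of "fired".
Its filler is the head noun "coach" (via "that"), at word 8.
(The other dependency links word 1 to a gap after word 16.)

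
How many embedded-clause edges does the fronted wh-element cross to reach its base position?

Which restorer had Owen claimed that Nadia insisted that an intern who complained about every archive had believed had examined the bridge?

"which restorer" is extracted from the subject of "examined".
Boundaries crossed, outermost first: [that], [that], [Ø] — 3 in total.

3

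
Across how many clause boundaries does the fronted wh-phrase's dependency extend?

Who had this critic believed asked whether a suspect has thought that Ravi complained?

"who" is extracted from the subject of "asked".
Boundaries crossed, outermost first: [Ø] — 1 in total.

1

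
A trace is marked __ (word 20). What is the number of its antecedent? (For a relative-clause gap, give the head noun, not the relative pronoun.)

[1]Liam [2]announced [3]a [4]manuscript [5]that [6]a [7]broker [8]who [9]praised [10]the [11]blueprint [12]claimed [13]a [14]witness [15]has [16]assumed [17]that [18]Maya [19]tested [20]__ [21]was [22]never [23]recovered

4

The gap at 20 is the object of "tested", inside a relative clause.
The relative pronoun is "that" (word 5); it is bound by the head noun immediately before it.
Its filler is the head noun "manuscript", at word 4.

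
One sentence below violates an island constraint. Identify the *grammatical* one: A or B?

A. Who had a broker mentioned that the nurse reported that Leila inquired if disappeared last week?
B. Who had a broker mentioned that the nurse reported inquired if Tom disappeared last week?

B

In A, the wh-phrase is extracted from inside a wh-island (introduced by "if"), which blocks movement.
In B, the extraction path crosses only that-complement boundaries, which are transparent.
So B is grammatical.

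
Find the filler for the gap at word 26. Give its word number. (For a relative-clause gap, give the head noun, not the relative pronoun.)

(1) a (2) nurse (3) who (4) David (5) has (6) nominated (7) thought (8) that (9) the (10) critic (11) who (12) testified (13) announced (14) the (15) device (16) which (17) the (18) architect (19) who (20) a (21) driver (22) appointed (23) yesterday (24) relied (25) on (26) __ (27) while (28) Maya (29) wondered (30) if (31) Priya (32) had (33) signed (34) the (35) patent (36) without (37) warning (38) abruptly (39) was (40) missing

The gap at 26 is the prepositional object of "relied", inside a relative clause.
The relative pronoun is "which" (word 16); it is bound by the head noun immediately before it.
Its filler is the head noun "device", at word 15.

15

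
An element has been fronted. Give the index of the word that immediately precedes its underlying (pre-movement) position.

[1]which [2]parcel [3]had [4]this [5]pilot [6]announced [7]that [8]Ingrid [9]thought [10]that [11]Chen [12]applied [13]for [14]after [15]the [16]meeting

The displaced element is "which parcel" (word 2).
It is linked across 2 clause boundaries (that → that).
It functions as the object of the preposition "for" of "applied", so the gap sits immediately after word 13 ("for").
Base order: This pilot had announced that Ingrid thought that Chen applied for which parcel after the meeting.

13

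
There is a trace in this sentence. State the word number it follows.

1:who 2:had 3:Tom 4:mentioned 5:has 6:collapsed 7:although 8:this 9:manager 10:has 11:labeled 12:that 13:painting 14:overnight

4

The displaced element is "who" (word 1).
It is linked across 1 clause boundary (Ø).
It functions as the subject of "collapsed", so the gap sits immediately after word 4 ("mentioned").
Base order: Tom had mentioned who has collapsed although this manager has labeled that painting overnight.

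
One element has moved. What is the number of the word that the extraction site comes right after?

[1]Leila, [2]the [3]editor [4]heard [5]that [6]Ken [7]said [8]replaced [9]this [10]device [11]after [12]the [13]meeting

The displaced element is "Leila" (word 1).
It is linked across 2 clause boundaries (that → Ø).
It functions as the subject of "replaced", so the gap sits immediately after word 7 ("said").
Base order: The editor heard that Ken said that Leila replaced this device after the meeting.

7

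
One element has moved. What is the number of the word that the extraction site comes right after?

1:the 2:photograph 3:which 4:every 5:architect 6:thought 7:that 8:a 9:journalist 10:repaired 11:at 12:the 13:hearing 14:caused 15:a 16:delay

10

The displaced element is "the photograph" (word 2).
It is linked across 1 clause boundary (that).
It functions as the direct object of "repaired", so the gap sits immediately after word 10 ("repaired").
Base order: Every architect thought that a journalist repaired the photograph at the hearing.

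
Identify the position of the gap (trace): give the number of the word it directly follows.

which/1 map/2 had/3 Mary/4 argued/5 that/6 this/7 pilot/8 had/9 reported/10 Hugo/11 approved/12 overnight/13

The displaced element is "which map" (word 2).
It is linked across 2 clause boundaries (that → Ø).
It functions as the direct object of "approved", so the gap sits immediately after word 12 ("approved").
Base order: Mary had argued that this pilot had reported Hugo approved which map overnight.

12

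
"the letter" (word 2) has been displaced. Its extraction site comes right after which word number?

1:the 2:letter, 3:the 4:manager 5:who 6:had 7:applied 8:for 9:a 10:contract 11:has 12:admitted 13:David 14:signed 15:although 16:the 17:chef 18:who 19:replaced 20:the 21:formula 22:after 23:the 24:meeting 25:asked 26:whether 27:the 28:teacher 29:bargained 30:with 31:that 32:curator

The displaced element is "the letter" (word 2).
It is linked across 1 clause boundary (Ø).
It functions as the direct object of "signed", so the gap sits immediately after word 14 ("signed").
Base order: The manager who had applied for a contract has admitted David signed the letter although the chef who replaced the formula after the meeting asked whether the teacher bargained with that curator.

14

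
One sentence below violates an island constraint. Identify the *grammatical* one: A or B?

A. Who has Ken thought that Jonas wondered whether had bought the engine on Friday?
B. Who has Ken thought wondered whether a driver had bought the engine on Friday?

B

In A, the wh-phrase is extracted from inside a wh-island (introduced by "whether"), which blocks movement.
In B, the extraction path crosses only that-complement boundaries, which are transparent.
So B is grammatical.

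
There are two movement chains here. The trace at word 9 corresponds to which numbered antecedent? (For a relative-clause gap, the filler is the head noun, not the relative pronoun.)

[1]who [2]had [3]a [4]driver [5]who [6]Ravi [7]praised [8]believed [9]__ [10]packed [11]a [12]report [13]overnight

1

The marked gap is the subject of "packed".
Its filler is the fronted wh-phrase "who", at word 1.
(The other dependency links word 4 to a gap after word 7.)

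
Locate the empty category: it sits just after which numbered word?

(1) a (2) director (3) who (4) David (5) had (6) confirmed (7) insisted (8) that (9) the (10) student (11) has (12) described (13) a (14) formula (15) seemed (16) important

6

The displaced element is "a director" (word 2).
It is linked across 1 clause boundary (Ø).
It functions as the subject of "insisted", so the gap sits immediately after word 6 ("confirmed").
Base order: David had confirmed that a director insisted that the student has described a formula.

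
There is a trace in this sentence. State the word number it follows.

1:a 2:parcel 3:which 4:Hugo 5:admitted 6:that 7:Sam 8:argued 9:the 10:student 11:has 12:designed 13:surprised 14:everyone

12

The displaced element is "a parcel" (word 2).
It is linked across 2 clause boundaries (that → Ø).
It functions as the direct object of "designed", so the gap sits immediately after word 12 ("designed").
Base order: Hugo admitted that Sam argued the student has designed a parcel.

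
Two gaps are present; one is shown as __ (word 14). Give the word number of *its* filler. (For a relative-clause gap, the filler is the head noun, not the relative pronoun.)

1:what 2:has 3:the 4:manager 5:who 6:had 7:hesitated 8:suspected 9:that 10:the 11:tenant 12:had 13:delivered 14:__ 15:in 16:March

The marked gap is the direct object of "delivered".
Its filler is the fronted wh-phrase "what", at word 1.
(The other dependency links word 4 to a gap after word 5.)

1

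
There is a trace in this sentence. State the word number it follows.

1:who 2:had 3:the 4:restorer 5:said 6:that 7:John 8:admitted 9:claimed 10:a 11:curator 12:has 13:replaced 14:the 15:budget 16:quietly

The displaced element is "who" (word 1).
It is linked across 2 clause boundaries (that → Ø).
It functions as the subject of "claimed", so the gap sits immediately after word 8 ("admitted").
Base order: The restorer had said that John admitted who claimed a curator has replaced the budget quietly.

8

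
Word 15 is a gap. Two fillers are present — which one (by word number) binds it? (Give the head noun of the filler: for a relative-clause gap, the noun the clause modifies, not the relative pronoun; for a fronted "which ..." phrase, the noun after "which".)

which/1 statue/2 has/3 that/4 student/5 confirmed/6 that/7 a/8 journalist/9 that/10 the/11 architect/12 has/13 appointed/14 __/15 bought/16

9

The marked gap is inside the relative clause, the direct object of "appointed".
Its filler is the head noun "journalist" (via "that"), at word 9.
(The other dependency links word 2 to a gap after word 16.)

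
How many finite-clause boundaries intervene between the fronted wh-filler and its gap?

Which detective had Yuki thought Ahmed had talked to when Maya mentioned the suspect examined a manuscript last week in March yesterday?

"which detective" is extracted from the PP object of "talked".
Boundaries crossed, outermost first: [Ø] — 1 in total.

1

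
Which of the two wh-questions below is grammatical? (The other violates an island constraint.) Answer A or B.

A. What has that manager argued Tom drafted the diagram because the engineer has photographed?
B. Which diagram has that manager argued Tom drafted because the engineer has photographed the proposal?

B

In A, the wh-phrase is extracted from inside an adjunct island (introduced by "because"), which blocks movement.
In B, the extraction path crosses only that-complement boundaries, which are transparent.
So B is grammatical.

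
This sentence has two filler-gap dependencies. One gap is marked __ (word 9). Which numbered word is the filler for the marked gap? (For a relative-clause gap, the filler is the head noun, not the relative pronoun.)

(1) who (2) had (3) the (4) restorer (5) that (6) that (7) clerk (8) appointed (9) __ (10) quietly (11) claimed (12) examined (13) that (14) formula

4

The marked gap is inside the relative clause, the direct object of "appointed".
Its filler is the head noun "restorer" (via "that"), at word 4.
(The other dependency links word 1 to a gap after word 11.)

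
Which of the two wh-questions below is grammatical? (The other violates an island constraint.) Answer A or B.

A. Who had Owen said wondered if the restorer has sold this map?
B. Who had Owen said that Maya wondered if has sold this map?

In B, the wh-phrase is extracted from inside a wh-island (introduced by "if"), which blocks movement.
In A, the extraction path crosses only that-complement boundaries, which are transparent.
So A is grammatical.

A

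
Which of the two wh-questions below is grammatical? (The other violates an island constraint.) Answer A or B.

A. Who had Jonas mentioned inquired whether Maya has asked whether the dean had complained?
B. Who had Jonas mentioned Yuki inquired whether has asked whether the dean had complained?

In B, the wh-phrase is extracted from inside a wh-island (introduced by "whether"), which blocks movement.
In A, the extraction path crosses only that-complement boundaries, which are transparent.
So A is grammatical.

A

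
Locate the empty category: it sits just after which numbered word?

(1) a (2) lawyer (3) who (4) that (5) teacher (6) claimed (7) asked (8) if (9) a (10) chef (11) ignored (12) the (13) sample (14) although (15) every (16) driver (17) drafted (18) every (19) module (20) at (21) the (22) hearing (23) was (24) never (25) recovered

The displaced element is "a lawyer" (word 2).
It is linked across 1 clause boundary (Ø).
It functions as the subject of "asked", so the gap sits immediately after word 6 ("claimed").
Base order: That teacher claimed that a lawyer asked if a chef ignored the sample although every driver drafted every module at the hearing.

6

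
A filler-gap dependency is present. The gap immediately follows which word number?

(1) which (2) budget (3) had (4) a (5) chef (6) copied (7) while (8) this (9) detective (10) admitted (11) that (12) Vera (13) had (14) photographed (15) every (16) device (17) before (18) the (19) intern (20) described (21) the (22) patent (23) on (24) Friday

The displaced element is "which budget" (word 2).
It functions as the direct object of "copied", so the gap sits immediately after word 6 ("copied").
Base order: A chef had copied which budget while this detective admitted that Vera had photographed every device before the intern described the patent on Friday.

6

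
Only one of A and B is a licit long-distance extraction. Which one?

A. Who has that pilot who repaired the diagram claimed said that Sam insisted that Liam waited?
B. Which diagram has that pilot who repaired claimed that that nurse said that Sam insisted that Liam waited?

A

In B, the wh-phrase is extracted from inside a complex-NP island (relative clause) (introduced by "who"), which blocks movement.
In A, the extraction path crosses only that-complement boundaries, which are transparent.
So A is grammatical.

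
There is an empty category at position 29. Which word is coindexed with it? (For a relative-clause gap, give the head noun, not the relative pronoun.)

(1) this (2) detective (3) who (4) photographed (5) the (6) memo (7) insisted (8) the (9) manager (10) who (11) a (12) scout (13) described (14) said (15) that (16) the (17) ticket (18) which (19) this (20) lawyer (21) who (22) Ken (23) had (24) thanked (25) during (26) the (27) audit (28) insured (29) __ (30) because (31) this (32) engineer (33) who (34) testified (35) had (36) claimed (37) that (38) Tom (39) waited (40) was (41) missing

17

The gap at 29 is the object of "insured", inside a relative clause.
The relative pronoun is "which" (word 18); it is bound by the head noun immediately before it.
Its filler is the head noun "ticket", at word 17.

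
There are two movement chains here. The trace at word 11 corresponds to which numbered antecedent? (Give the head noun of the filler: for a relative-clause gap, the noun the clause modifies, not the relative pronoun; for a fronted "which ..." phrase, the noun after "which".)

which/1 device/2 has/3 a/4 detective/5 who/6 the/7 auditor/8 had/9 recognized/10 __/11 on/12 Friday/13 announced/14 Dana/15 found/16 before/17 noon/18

5

The marked gap is inside the relative clause, the direct object of "recognized".
Its filler is the head noun "detective" (via "who"), at word 5.
(The other dependency links word 2 to a gap after word 16.)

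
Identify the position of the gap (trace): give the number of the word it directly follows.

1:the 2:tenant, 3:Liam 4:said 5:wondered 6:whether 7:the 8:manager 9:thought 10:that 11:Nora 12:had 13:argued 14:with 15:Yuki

4

The displaced element is "the tenant" (word 2).
It is linked across 1 clause boundary (Ø).
It functions as the subject of "wondered", so the gap sits immediately after word 4 ("said").
Base order: Liam said that the tenant wondered whether the manager thought that Nora had argued with Yuki.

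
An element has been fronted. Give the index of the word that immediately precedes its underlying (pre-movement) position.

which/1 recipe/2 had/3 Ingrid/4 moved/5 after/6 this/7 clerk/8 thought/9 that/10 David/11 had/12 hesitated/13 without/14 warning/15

5

The displaced element is "which recipe" (word 2).
It functions as the direct object of "moved", so the gap sits immediately after word 5 ("moved").
Base order: Ingrid had moved which recipe after this clerk thought that David had hesitated without warning.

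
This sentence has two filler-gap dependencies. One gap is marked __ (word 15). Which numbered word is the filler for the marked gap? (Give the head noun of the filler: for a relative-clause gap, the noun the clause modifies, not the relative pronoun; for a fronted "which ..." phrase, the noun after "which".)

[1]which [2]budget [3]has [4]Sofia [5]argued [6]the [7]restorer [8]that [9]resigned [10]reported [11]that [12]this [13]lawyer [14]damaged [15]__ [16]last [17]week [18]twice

2

The marked gap is the direct object of "damaged".
Its filler is the fronted wh-phrase "which budget", at word 2.
(The other dependency links word 7 to a gap after word 8.)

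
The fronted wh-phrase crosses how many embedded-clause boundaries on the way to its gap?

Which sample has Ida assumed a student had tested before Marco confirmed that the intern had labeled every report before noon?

"which sample" is extracted from the object of "tested".
Boundaries crossed, outermost first: [Ø] — 1 in total.

1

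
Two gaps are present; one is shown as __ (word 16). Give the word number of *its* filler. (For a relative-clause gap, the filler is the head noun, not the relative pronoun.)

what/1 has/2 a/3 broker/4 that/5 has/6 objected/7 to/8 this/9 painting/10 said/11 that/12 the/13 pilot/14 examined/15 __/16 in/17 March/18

1

The marked gap is the direct object of "examined".
Its filler is the fronted wh-phrase "what", at word 1.
(The other dependency links word 4 to a gap after word 5.)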